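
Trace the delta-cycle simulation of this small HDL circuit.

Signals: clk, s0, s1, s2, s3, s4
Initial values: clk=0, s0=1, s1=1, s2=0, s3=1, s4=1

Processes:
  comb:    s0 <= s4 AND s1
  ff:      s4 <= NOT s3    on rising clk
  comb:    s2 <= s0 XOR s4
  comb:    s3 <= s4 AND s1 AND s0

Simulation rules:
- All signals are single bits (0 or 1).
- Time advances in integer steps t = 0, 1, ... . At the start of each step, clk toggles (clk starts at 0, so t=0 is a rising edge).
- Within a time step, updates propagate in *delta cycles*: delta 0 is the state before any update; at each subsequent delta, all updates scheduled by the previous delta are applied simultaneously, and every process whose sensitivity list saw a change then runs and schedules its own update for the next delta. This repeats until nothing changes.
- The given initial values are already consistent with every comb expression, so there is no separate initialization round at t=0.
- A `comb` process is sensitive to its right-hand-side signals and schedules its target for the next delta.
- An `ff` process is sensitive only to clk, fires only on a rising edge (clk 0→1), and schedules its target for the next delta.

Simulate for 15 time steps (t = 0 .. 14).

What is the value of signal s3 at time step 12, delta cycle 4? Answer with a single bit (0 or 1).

0

[bits: s1,clk,s0,s4,s2,s3]
t=0: Δ0=101101 Δ1=111101 Δ2=111001 Δ3=110010 Δ4=110000 | 4Δ
t=1: Δ0=110000 Δ1=100000 | 1Δ
t=2: Δ0=100000 Δ1=110000 Δ2=110100 Δ3=111110 Δ4=111101 | 4Δ
t=3: Δ0=111101 Δ1=101101 | 1Δ
t=4: Δ0=101101 Δ1=111101 Δ2=111001 Δ3=110010 Δ4=110000 | 4Δ
t=5: Δ0=110000 Δ1=100000 | 1Δ
t=6: Δ0=100000 Δ1=110000 Δ2=110100 Δ3=111110 Δ4=111101 | 4Δ
t=7: Δ0=111101 Δ1=101101 | 1Δ
t=8: Δ0=101101 Δ1=111101 Δ2=111001 Δ3=110010 Δ4=110000 | 4Δ
t=9: Δ0=110000 Δ1=100000 | 1Δ
t=10: Δ0=100000 Δ1=110000 Δ2=110100 Δ3=111110 Δ4=111101 | 4Δ
t=11: Δ0=111101 Δ1=101101 | 1Δ
t=12: Δ0=101101 Δ1=111101 Δ2=111001 Δ3=110010 Δ4=110000 | 4Δ
t=13: Δ0=110000 Δ1=100000 | 1Δ
t=14: Δ0=100000 Δ1=110000 Δ2=110100 Δ3=111110 Δ4=111101 | 4Δ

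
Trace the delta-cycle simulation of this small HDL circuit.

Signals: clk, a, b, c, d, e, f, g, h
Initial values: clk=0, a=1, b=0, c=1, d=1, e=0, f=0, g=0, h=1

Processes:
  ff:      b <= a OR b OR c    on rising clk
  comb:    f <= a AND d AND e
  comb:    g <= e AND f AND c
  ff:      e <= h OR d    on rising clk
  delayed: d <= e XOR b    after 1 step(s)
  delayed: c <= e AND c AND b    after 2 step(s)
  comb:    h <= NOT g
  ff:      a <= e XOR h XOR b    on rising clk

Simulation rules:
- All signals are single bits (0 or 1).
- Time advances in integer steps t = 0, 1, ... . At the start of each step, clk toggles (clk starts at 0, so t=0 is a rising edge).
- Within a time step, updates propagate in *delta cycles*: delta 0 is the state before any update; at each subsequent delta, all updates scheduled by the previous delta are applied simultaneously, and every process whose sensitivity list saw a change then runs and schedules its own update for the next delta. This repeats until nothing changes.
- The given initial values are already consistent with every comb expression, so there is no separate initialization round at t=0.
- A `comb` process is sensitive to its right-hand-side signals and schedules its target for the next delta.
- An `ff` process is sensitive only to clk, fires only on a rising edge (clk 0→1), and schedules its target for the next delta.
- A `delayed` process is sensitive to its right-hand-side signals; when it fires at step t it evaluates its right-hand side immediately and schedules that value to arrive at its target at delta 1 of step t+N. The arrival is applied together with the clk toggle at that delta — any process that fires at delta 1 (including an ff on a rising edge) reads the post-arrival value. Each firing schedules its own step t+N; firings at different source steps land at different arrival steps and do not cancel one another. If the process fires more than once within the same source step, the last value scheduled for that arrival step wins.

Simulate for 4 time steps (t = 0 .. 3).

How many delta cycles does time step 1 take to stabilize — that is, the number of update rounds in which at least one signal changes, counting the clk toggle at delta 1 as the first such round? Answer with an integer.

t0.Δ0 g=0 a=1 b=0 clk=0 c=1 d=1 e=0 f=0 h=1
t0.Δ1 g=0 a=1 b=0 clk=1 c=1 d=1 e=0 f=0 h=1
t0.Δ2 g=0 a=1 b=1 clk=1 c=1 d=1 e=1 f=0 h=1
t0.Δ3 g=0 a=1 b=1 clk=1 c=1 d=1 e=1 f=1 h=1
t0.Δ4 g=1 a=1 b=1 clk=1 c=1 d=1 e=1 f=1 h=1
t0.Δ5 g=1 a=1 b=1 clk=1 c=1 d=1 e=1 f=1 h=0
t1.Δ0 g=1 a=1 b=1 clk=1 c=1 d=1 e=1 f=1 h=0
t1.Δ1 g=1 a=1 b=1 clk=0 c=1 d=0 e=1 f=1 h=0
t1.Δ2 g=1 a=1 b=1 clk=0 c=1 d=0 e=1 f=0 h=0
t1.Δ3 g=0 a=1 b=1 clk=0 c=1 d=0 e=1 f=0 h=0
t1.Δ4 g=0 a=1 b=1 clk=0 c=1 d=0 e=1 f=0 h=1
t2.Δ0 g=0 a=1 b=1 clk=0 c=1 d=0 e=1 f=0 h=1
t2.Δ1 g=0 a=1 b=1 clk=1 c=1 d=0 e=1 f=0 h=1
t3.Δ0 g=0 a=1 b=1 clk=1 c=1 d=0 e=1 f=0 h=1
t3.Δ1 g=0 a=1 b=1 clk=0 c=1 d=0 e=1 f=0 h=1

4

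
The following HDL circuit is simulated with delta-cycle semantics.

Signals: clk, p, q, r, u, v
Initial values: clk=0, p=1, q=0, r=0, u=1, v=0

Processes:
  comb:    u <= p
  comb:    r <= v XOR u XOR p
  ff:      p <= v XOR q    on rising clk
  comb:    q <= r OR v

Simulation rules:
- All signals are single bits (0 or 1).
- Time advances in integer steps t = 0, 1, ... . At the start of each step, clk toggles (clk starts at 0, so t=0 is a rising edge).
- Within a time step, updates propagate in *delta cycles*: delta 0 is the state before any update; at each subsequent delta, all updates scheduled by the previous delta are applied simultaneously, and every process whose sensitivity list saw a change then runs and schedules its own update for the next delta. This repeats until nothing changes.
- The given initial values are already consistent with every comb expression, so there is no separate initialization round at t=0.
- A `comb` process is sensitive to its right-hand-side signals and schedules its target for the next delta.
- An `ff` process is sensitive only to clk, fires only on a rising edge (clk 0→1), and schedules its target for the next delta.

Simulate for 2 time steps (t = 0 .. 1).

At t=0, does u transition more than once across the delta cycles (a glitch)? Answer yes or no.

no

[bits: u,q,clk,r,v,p]
t=0: Δ0=100001 Δ1=101001 Δ2=101000 Δ3=001100 Δ4=011000 Δ5=001000 | 5Δ
t=1: Δ0=001000 Δ1=000000 | 1Δ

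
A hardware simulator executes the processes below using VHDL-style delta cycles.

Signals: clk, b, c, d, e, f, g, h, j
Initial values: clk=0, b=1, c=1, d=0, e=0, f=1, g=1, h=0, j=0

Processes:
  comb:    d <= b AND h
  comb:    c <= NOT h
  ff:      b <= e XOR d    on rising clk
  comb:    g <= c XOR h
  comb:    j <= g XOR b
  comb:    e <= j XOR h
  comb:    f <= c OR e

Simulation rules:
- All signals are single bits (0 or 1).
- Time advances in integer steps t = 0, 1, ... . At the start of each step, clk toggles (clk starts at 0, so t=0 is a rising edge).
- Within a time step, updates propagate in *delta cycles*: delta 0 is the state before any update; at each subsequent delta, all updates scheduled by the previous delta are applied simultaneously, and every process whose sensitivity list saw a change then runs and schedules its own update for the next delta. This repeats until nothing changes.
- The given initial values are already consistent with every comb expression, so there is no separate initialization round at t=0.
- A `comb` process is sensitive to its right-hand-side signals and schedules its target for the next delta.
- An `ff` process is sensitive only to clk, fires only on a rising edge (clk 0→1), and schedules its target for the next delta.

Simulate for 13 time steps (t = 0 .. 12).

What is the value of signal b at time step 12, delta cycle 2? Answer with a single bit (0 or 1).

0

t0.Δ0 clk=0 g=1 b=1 h=0 d=0 j=0 c=1 f=1 e=0
t0.Δ1 clk=1 g=1 b=1 h=0 d=0 j=0 c=1 f=1 e=0
t0.Δ2 clk=1 g=1 b=0 h=0 d=0 j=0 c=1 f=1 e=0
t0.Δ3 clk=1 g=1 b=0 h=0 d=0 j=1 c=1 f=1 e=0
t0.Δ4 clk=1 g=1 b=0 h=0 d=0 j=1 c=1 f=1 e=1
t1.Δ0 clk=1 g=1 b=0 h=0 d=0 j=1 c=1 f=1 e=1
t1.Δ1 clk=0 g=1 b=0 h=0 d=0 j=1 c=1 f=1 e=1
t2.Δ0 clk=0 g=1 b=0 h=0 d=0 j=1 c=1 f=1 e=1
t2.Δ1 clk=1 g=1 b=0 h=0 d=0 j=1 c=1 f=1 e=1
t2.Δ2 clk=1 g=1 b=1 h=0 d=0 j=1 c=1 f=1 e=1
t2.Δ3 clk=1 g=1 b=1 h=0 d=0 j=0 c=1 f=1 e=1
t2.Δ4 clk=1 g=1 b=1 h=0 d=0 j=0 c=1 f=1 e=0
t3.Δ0 clk=1 g=1 b=1 h=0 d=0 j=0 c=1 f=1 e=0
t3.Δ1 clk=0 g=1 b=1 h=0 d=0 j=0 c=1 f=1 e=0
t4.Δ0 clk=0 g=1 b=1 h=0 d=0 j=0 c=1 f=1 e=0
t4.Δ1 clk=1 g=1 b=1 h=0 d=0 j=0 c=1 f=1 e=0
t4.Δ2 clk=1 g=1 b=0 h=0 d=0 j=0 c=1 f=1 e=0
t4.Δ3 clk=1 g=1 b=0 h=0 d=0 j=1 c=1 f=1 e=0
t4.Δ4 clk=1 g=1 b=0 h=0 d=0 j=1 c=1 f=1 e=1
t5.Δ0 clk=1 g=1 b=0 h=0 d=0 j=1 c=1 f=1 e=1
t5.Δ1 clk=0 g=1 b=0 h=0 d=0 j=1 c=1 f=1 e=1
t6.Δ0 clk=0 g=1 b=0 h=0 d=0 j=1 c=1 f=1 e=1
t6.Δ1 clk=1 g=1 b=0 h=0 d=0 j=1 c=1 f=1 e=1
t6.Δ2 clk=1 g=1 b=1 h=0 d=0 j=1 c=1 f=1 e=1
t6.Δ3 clk=1 g=1 b=1 h=0 d=0 j=0 c=1 f=1 e=1
t6.Δ4 clk=1 g=1 b=1 h=0 d=0 j=0 c=1 f=1 e=0
t7.Δ0 clk=1 g=1 b=1 h=0 d=0 j=0 c=1 f=1 e=0
t7.Δ1 clk=0 g=1 b=1 h=0 d=0 j=0 c=1 f=1 e=0
t8.Δ0 clk=0 g=1 b=1 h=0 d=0 j=0 c=1 f=1 e=0
t8.Δ1 clk=1 g=1 b=1 h=0 d=0 j=0 c=1 f=1 e=0
t8.Δ2 clk=1 g=1 b=0 h=0 d=0 j=0 c=1 f=1 e=0
t8.Δ3 clk=1 g=1 b=0 h=0 d=0 j=1 c=1 f=1 e=0
t8.Δ4 clk=1 g=1 b=0 h=0 d=0 j=1 c=1 f=1 e=1
t9.Δ0 clk=1 g=1 b=0 h=0 d=0 j=1 c=1 f=1 e=1
t9.Δ1 clk=0 g=1 b=0 h=0 d=0 j=1 c=1 f=1 e=1
t10.Δ0 clk=0 g=1 b=0 h=0 d=0 j=1 c=1 f=1 e=1
t10.Δ1 clk=1 g=1 b=0 h=0 d=0 j=1 c=1 f=1 e=1
t10.Δ2 clk=1 g=1 b=1 h=0 d=0 j=1 c=1 f=1 e=1
t10.Δ3 clk=1 g=1 b=1 h=0 d=0 j=0 c=1 f=1 e=1
t10.Δ4 clk=1 g=1 b=1 h=0 d=0 j=0 c=1 f=1 e=0
t11.Δ0 clk=1 g=1 b=1 h=0 d=0 j=0 c=1 f=1 e=0
t11.Δ1 clk=0 g=1 b=1 h=0 d=0 j=0 c=1 f=1 e=0
t12.Δ0 clk=0 g=1 b=1 h=0 d=0 j=0 c=1 f=1 e=0
t12.Δ1 clk=1 g=1 b=1 h=0 d=0 j=0 c=1 f=1 e=0
t12.Δ2 clk=1 g=1 b=0 h=0 d=0 j=0 c=1 f=1 e=0
t12.Δ3 clk=1 g=1 b=0 h=0 d=0 j=1 c=1 f=1 e=0
t12.Δ4 clk=1 g=1 b=0 h=0 d=0 j=1 c=1 f=1 e=1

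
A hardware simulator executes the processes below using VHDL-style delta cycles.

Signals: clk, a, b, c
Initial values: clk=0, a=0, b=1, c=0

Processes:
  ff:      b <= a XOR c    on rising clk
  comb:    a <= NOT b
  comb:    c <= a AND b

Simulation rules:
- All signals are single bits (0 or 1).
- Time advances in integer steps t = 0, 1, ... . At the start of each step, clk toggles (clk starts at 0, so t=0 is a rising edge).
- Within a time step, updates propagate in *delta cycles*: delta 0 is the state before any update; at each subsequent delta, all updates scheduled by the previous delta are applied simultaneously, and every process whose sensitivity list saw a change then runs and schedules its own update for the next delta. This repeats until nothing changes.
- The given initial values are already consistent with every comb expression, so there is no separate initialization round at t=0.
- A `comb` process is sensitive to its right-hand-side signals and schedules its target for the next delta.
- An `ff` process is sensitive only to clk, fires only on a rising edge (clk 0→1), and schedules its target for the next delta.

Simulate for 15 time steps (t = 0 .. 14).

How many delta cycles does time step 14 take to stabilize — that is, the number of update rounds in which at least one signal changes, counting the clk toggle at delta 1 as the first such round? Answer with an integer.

t0.Δ0 b=1 clk=0 a=0 c=0
t0.Δ1 b=1 clk=1 a=0 c=0
t0.Δ2 b=0 clk=1 a=0 c=0
t0.Δ3 b=0 clk=1 a=1 c=0
t1.Δ0 b=0 clk=1 a=1 c=0
t1.Δ1 b=0 clk=0 a=1 c=0
t2.Δ0 b=0 clk=0 a=1 c=0
t2.Δ1 b=0 clk=1 a=1 c=0
t2.Δ2 b=1 clk=1 a=1 c=0
t2.Δ3 b=1 clk=1 a=0 c=1
t2.Δ4 b=1 clk=1 a=0 c=0
t3.Δ0 b=1 clk=1 a=0 c=0
t3.Δ1 b=1 clk=0 a=0 c=0
t4.Δ0 b=1 clk=0 a=0 c=0
t4.Δ1 b=1 clk=1 a=0 c=0
t4.Δ2 b=0 clk=1 a=0 c=0
t4.Δ3 b=0 clk=1 a=1 c=0
t5.Δ0 b=0 clk=1 a=1 c=0
t5.Δ1 b=0 clk=0 a=1 c=0
t6.Δ0 b=0 clk=0 a=1 c=0
t6.Δ1 b=0 clk=1 a=1 c=0
t6.Δ2 b=1 clk=1 a=1 c=0
t6.Δ3 b=1 clk=1 a=0 c=1
t6.Δ4 b=1 clk=1 a=0 c=0
t7.Δ0 b=1 clk=1 a=0 c=0
t7.Δ1 b=1 clk=0 a=0 c=0
t8.Δ0 b=1 clk=0 a=0 c=0
t8.Δ1 b=1 clk=1 a=0 c=0
t8.Δ2 b=0 clk=1 a=0 c=0
t8.Δ3 b=0 clk=1 a=1 c=0
t9.Δ0 b=0 clk=1 a=1 c=0
t9.Δ1 b=0 clk=0 a=1 c=0
t10.Δ0 b=0 clk=0 a=1 c=0
t10.Δ1 b=0 clk=1 a=1 c=0
t10.Δ2 b=1 clk=1 a=1 c=0
t10.Δ3 b=1 clk=1 a=0 c=1
t10.Δ4 b=1 clk=1 a=0 c=0
t11.Δ0 b=1 clk=1 a=0 c=0
t11.Δ1 b=1 clk=0 a=0 c=0
t12.Δ0 b=1 clk=0 a=0 c=0
t12.Δ1 b=1 clk=1 a=0 c=0
t12.Δ2 b=0 clk=1 a=0 c=0
t12.Δ3 b=0 clk=1 a=1 c=0
t13.Δ0 b=0 clk=1 a=1 c=0
t13.Δ1 b=0 clk=0 a=1 c=0
t14.Δ0 b=0 clk=0 a=1 c=0
t14.Δ1 b=0 clk=1 a=1 c=0
t14.Δ2 b=1 clk=1 a=1 c=0
t14.Δ3 b=1 clk=1 a=0 c=1
t14.Δ4 b=1 clk=1 a=0 c=0

4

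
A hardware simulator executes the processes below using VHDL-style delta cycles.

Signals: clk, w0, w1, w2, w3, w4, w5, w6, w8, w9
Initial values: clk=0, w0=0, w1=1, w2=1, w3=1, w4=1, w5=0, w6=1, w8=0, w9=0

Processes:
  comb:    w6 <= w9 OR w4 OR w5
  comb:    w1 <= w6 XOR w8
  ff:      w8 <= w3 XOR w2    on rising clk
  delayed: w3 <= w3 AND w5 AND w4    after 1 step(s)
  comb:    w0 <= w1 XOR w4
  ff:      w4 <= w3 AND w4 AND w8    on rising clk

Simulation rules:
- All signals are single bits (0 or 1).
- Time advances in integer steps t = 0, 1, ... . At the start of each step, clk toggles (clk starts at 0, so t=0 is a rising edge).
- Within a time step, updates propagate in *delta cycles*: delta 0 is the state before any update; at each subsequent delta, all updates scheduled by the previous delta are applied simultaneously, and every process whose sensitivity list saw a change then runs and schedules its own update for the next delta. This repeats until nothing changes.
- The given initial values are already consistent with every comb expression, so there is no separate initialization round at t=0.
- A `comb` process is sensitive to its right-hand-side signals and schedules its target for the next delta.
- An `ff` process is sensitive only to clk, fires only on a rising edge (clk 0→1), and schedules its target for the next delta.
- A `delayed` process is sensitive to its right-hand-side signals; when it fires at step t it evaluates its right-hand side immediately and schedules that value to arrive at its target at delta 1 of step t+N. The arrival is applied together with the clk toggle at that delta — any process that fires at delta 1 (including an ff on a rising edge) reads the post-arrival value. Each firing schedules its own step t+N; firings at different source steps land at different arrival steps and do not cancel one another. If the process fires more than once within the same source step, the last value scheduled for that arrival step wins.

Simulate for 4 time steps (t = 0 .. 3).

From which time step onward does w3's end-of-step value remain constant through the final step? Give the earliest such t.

t0.Δ0 w4=1 w1=1 w6=1 w8=0 w0=0 w9=0 clk=0 w3=1 w2=1 w5=0
t0.Δ1 w4=1 w1=1 w6=1 w8=0 w0=0 w9=0 clk=1 w3=1 w2=1 w5=0
t0.Δ2 w4=0 w1=1 w6=1 w8=0 w0=0 w9=0 clk=1 w3=1 w2=1 w5=0
t0.Δ3 w4=0 w1=1 w6=0 w8=0 w0=1 w9=0 clk=1 w3=1 w2=1 w5=0
t0.Δ4 w4=0 w1=0 w6=0 w8=0 w0=1 w9=0 clk=1 w3=1 w2=1 w5=0
t0.Δ5 w4=0 w1=0 w6=0 w8=0 w0=0 w9=0 clk=1 w3=1 w2=1 w5=0
t1.Δ0 w4=0 w1=0 w6=0 w8=0 w0=0 w9=0 clk=1 w3=1 w2=1 w5=0
t1.Δ1 w4=0 w1=0 w6=0 w8=0 w0=0 w9=0 clk=0 w3=0 w2=1 w5=0
t2.Δ0 w4=0 w1=0 w6=0 w8=0 w0=0 w9=0 clk=0 w3=0 w2=1 w5=0
t2.Δ1 w4=0 w1=0 w6=0 w8=0 w0=0 w9=0 clk=1 w3=0 w2=1 w5=0
t2.Δ2 w4=0 w1=0 w6=0 w8=1 w0=0 w9=0 clk=1 w3=0 w2=1 w5=0
t2.Δ3 w4=0 w1=1 w6=0 w8=1 w0=0 w9=0 clk=1 w3=0 w2=1 w5=0
t2.Δ4 w4=0 w1=1 w6=0 w8=1 w0=1 w9=0 clk=1 w3=0 w2=1 w5=0
t3.Δ0 w4=0 w1=1 w6=0 w8=1 w0=1 w9=0 clk=1 w3=0 w2=1 w5=0
t3.Δ1 w4=0 w1=1 w6=0 w8=1 w0=1 w9=0 clk=0 w3=0 w2=1 w5=0

1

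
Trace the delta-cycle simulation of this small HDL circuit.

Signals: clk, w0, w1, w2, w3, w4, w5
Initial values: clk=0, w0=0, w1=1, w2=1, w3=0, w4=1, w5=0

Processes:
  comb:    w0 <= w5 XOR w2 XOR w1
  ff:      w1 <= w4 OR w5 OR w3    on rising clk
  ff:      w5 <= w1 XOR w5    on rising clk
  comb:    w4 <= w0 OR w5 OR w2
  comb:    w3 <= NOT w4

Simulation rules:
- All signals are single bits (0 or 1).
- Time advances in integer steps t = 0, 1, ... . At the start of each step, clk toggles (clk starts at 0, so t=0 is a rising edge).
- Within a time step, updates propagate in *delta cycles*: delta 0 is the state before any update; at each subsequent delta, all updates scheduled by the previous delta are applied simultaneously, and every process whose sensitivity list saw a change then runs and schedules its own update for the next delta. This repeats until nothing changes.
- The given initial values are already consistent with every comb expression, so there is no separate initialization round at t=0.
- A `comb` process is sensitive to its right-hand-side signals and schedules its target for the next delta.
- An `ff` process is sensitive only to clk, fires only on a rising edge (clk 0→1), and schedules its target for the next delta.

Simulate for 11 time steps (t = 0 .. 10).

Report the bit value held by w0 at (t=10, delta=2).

t=0 Δ0: w0=0 w1=1 w4=1 clk=0 w5=0 w3=0 w2=1
  Δ1: clk:0→1
  Δ2: w5:0→1
  Δ3: w0:0→1
  (3Δ to stable)
t=1 Δ0: w0=1 w1=1 w4=1 clk=1 w5=1 w3=0 w2=1
  Δ1: clk:1→0
  (1Δ to stable)
t=2 Δ0: w0=1 w1=1 w4=1 clk=0 w5=1 w3=0 w2=1
  Δ1: clk:0→1
  Δ2: w5:1→0
  Δ3: w0:1→0
  (3Δ to stable)
t=3 Δ0: w0=0 w1=1 w4=1 clk=1 w5=0 w3=0 w2=1
  Δ1: clk:1→0
  (1Δ to stable)
t=4 Δ0: w0=0 w1=1 w4=1 clk=0 w5=0 w3=0 w2=1
  Δ1: clk:0→1
  Δ2: w5:0→1
  Δ3: w0:0→1
  (3Δ to stable)
t=5 Δ0: w0=1 w1=1 w4=1 clk=1 w5=1 w3=0 w2=1
  Δ1: clk:1→0
  (1Δ to stable)
t=6 Δ0: w0=1 w1=1 w4=1 clk=0 w5=1 w3=0 w2=1
  Δ1: clk:0→1
  Δ2: w5:1→0
  Δ3: w0:1→0
  (3Δ to stable)
t=7 Δ0: w0=0 w1=1 w4=1 clk=1 w5=0 w3=0 w2=1
  Δ1: clk:1→0
  (1Δ to stable)
t=8 Δ0: w0=0 w1=1 w4=1 clk=0 w5=0 w3=0 w2=1
  Δ1: clk:0→1
  Δ2: w5:0→1
  Δ3: w0:0→1
  (3Δ to stable)
t=9 Δ0: w0=1 w1=1 w4=1 clk=1 w5=1 w3=0 w2=1
  Δ1: clk:1→0
  (1Δ to stable)
t=10 Δ0: w0=1 w1=1 w4=1 clk=0 w5=1 w3=0 w2=1
  Δ1: clk:0→1
  Δ2: w5:1→0
  Δ3: w0:1→0
  (3Δ to stable)

1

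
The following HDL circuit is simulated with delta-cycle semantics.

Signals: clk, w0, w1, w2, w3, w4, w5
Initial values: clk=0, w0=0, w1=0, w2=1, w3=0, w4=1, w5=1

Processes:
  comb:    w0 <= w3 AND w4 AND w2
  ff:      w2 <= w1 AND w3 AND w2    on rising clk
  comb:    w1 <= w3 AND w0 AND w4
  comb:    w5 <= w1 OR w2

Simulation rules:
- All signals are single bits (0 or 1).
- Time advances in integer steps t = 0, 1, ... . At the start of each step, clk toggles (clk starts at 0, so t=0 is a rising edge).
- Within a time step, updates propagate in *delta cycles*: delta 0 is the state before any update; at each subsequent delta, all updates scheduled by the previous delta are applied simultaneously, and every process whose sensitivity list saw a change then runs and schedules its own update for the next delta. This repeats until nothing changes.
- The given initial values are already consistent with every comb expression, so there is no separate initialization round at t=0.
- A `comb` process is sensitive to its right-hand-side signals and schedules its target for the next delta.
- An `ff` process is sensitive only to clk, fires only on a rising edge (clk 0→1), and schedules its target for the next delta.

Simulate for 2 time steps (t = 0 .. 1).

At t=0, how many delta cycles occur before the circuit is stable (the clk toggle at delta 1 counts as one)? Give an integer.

t=0 Δ0: w1=0 w4=1 w2=1 w0=0 w5=1 clk=0 w3=0
  Δ1: clk:0→1
  Δ2: w2:1→0
  Δ3: w5:1→0
  (3Δ to stable)
t=1 Δ0: w1=0 w4=1 w2=0 w0=0 w5=0 clk=1 w3=0
  Δ1: clk:1→0
  (1Δ to stable)

3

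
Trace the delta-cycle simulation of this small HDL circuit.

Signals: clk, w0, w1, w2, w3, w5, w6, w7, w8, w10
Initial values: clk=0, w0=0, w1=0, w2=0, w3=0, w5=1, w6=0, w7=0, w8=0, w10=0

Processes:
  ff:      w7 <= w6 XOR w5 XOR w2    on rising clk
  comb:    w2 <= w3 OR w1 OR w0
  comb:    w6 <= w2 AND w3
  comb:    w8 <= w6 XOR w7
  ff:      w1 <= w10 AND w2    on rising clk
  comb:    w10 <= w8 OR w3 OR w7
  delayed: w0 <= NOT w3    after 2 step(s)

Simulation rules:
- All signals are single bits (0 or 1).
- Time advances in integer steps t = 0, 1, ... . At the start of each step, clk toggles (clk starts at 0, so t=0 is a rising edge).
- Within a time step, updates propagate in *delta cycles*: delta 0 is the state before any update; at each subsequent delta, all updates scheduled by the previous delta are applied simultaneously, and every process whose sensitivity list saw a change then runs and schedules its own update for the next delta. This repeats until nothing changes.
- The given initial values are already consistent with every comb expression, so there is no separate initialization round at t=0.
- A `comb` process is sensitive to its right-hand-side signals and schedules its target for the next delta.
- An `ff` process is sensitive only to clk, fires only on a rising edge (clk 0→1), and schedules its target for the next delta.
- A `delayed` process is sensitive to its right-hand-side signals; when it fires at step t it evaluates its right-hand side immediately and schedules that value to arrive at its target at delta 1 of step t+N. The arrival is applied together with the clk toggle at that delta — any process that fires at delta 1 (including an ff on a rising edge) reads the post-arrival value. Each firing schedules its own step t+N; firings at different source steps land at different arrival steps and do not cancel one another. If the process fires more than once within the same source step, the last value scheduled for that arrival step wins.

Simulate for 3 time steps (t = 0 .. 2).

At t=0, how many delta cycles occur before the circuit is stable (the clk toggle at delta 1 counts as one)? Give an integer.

t0.Δ0 w1=0 w2=0 w0=0 w3=0 w7=0 w5=1 w8=0 w6=0 clk=0 w10=0
t0.Δ1 w1=0 w2=0 w0=0 w3=0 w7=0 w5=1 w8=0 w6=0 clk=1 w10=0
t0.Δ2 w1=0 w2=0 w0=0 w3=0 w7=1 w5=1 w8=0 w6=0 clk=1 w10=0
t0.Δ3 w1=0 w2=0 w0=0 w3=0 w7=1 w5=1 w8=1 w6=0 clk=1 w10=1
t1.Δ0 w1=0 w2=0 w0=0 w3=0 w7=1 w5=1 w8=1 w6=0 clk=1 w10=1
t1.Δ1 w1=0 w2=0 w0=0 w3=0 w7=1 w5=1 w8=1 w6=0 clk=0 w10=1
t2.Δ0 w1=0 w2=0 w0=0 w3=0 w7=1 w5=1 w8=1 w6=0 clk=0 w10=1
t2.Δ1 w1=0 w2=0 w0=0 w3=0 w7=1 w5=1 w8=1 w6=0 clk=1 w10=1

3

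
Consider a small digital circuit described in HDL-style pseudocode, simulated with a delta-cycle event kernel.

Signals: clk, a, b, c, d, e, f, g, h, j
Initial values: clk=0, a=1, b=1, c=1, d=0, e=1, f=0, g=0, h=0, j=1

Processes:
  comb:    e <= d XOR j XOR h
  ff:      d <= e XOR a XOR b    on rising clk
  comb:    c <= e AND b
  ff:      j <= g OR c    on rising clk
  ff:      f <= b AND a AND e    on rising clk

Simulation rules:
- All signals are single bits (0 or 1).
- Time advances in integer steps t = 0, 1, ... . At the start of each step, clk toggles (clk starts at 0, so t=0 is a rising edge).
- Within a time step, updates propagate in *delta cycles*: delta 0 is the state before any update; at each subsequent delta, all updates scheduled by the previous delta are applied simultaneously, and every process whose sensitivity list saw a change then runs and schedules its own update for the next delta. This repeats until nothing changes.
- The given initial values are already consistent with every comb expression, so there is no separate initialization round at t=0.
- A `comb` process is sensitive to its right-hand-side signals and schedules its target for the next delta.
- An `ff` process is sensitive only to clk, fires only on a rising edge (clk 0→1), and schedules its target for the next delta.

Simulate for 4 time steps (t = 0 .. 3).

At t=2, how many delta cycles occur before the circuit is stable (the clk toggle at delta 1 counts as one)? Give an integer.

2

[bits: g,f,d,e,clk,j,a,h,b,c]
t=0: Δ0=0001011011 Δ1=0001111011 Δ2=0111111011 Δ3=0110111011 Δ4=0110111010 | 4Δ
t=1: Δ0=0110111010 Δ1=0110011010 | 1Δ
t=2: Δ0=0110011010 Δ1=0110111010 Δ2=0000101010 | 2Δ
t=3: Δ0=0000101010 Δ1=0000001010 | 1Δ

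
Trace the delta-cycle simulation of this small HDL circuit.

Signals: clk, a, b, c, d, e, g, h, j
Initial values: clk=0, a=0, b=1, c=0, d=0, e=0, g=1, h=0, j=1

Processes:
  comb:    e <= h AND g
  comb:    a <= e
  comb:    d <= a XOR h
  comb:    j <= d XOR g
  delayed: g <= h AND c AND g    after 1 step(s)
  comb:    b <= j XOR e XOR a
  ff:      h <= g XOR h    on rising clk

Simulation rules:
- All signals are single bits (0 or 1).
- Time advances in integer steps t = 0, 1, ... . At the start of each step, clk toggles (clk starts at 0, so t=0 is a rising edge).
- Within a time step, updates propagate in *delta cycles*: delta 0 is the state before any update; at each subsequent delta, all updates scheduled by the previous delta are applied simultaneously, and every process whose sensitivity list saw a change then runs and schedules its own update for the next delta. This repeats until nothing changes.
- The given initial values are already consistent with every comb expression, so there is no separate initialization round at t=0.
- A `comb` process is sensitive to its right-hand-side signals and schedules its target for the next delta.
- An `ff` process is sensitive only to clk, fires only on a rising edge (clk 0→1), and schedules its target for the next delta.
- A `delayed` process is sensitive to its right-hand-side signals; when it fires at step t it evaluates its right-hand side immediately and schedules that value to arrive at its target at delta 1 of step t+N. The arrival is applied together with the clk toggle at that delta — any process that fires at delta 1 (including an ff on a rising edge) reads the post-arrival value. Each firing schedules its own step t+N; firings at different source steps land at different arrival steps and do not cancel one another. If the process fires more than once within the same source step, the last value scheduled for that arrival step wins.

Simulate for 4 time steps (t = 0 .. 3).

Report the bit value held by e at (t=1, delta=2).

t=0 Δ0: clk=0 d=0 c=0 a=0 e=0 g=1 j=1 h=0 b=1
  Δ1: clk:0→1
  Δ2: h:0→1
  Δ3: d:0→1, e:0→1
  Δ4: a:0→1, j:1→0, b:1→0
  Δ5: d:1→0
  Δ6: j:0→1
  Δ7: b:0→1
  (7Δ to stable)
t=1 Δ0: clk=1 d=0 c=0 a=1 e=1 g=1 j=1 h=1 b=1
  Δ1: clk:1→0, g:1→0
  Δ2: e:1→0, j:1→0
  Δ3: a:1→0
  Δ4: d:0→1, b:1→0
  Δ5: j:0→1
  Δ6: b:0→1
  (6Δ to stable)
t=2 Δ0: clk=0 d=1 c=0 a=0 e=0 g=0 j=1 h=1 b=1
  Δ1: clk:0→1
  (1Δ to stable)
t=3 Δ0: clk=1 d=1 c=0 a=0 e=0 g=0 j=1 h=1 b=1
  Δ1: clk:1→0
  (1Δ to stable)

0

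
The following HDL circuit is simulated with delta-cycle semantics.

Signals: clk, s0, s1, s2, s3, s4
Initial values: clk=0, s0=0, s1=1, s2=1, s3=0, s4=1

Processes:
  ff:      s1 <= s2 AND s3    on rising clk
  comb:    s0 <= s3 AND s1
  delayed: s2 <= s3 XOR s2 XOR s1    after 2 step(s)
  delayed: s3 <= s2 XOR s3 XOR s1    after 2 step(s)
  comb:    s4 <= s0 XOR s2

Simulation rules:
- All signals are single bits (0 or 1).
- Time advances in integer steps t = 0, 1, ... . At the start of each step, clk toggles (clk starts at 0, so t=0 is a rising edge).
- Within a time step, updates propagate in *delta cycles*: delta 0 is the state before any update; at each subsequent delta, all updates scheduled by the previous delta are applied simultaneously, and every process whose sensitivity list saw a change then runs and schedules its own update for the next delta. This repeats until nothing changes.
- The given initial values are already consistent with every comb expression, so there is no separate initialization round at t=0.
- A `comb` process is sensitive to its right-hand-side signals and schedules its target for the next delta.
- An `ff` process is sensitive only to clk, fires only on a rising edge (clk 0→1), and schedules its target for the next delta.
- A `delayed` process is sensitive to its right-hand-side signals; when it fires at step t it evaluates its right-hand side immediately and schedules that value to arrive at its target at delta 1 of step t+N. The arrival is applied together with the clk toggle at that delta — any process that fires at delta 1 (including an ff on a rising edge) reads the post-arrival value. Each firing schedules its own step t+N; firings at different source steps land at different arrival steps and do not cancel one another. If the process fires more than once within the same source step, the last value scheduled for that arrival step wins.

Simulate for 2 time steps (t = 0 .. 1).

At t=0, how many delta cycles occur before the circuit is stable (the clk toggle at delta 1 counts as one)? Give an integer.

[bits: s0,s1,s3,s2,clk,s4]
t=0: Δ0=010101 Δ1=010111 Δ2=000111 | 2Δ
t=1: Δ0=000111 Δ1=000101 | 1Δ

2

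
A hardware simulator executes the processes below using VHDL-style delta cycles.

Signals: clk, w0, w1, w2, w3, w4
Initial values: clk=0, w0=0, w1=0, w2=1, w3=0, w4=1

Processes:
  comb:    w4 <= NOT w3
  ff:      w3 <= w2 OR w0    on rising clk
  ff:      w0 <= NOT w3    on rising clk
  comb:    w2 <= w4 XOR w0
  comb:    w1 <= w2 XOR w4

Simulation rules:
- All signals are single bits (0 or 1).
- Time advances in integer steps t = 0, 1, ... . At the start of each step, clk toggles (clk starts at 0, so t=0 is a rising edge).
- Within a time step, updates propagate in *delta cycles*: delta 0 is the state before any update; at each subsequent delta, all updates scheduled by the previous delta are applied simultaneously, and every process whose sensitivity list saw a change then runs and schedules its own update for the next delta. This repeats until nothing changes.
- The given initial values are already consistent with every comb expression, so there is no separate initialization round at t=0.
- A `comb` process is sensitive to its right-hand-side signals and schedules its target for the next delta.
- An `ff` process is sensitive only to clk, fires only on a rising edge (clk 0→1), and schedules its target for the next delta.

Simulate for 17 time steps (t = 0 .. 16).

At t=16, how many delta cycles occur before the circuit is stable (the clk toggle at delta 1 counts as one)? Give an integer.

5

t0.Δ0 clk=0 w3=0 w2=1 w1=0 w0=0 w4=1
t0.Δ1 clk=1 w3=0 w2=1 w1=0 w0=0 w4=1
t0.Δ2 clk=1 w3=1 w2=1 w1=0 w0=1 w4=1
t0.Δ3 clk=1 w3=1 w2=0 w1=0 w0=1 w4=0
t0.Δ4 clk=1 w3=1 w2=1 w1=0 w0=1 w4=0
t0.Δ5 clk=1 w3=1 w2=1 w1=1 w0=1 w4=0
t1.Δ0 clk=1 w3=1 w2=1 w1=1 w0=1 w4=0
t1.Δ1 clk=0 w3=1 w2=1 w1=1 w0=1 w4=0
t2.Δ0 clk=0 w3=1 w2=1 w1=1 w0=1 w4=0
t2.Δ1 clk=1 w3=1 w2=1 w1=1 w0=1 w4=0
t2.Δ2 clk=1 w3=1 w2=1 w1=1 w0=0 w4=0
t2.Δ3 clk=1 w3=1 w2=0 w1=1 w0=0 w4=0
t2.Δ4 clk=1 w3=1 w2=0 w1=0 w0=0 w4=0
t3.Δ0 clk=1 w3=1 w2=0 w1=0 w0=0 w4=0
t3.Δ1 clk=0 w3=1 w2=0 w1=0 w0=0 w4=0
t4.Δ0 clk=0 w3=1 w2=0 w1=0 w0=0 w4=0
t4.Δ1 clk=1 w3=1 w2=0 w1=0 w0=0 w4=0
t4.Δ2 clk=1 w3=0 w2=0 w1=0 w0=0 w4=0
t4.Δ3 clk=1 w3=0 w2=0 w1=0 w0=0 w4=1
t4.Δ4 clk=1 w3=0 w2=1 w1=1 w0=0 w4=1
t4.Δ5 clk=1 w3=0 w2=1 w1=0 w0=0 w4=1
t5.Δ0 clk=1 w3=0 w2=1 w1=0 w0=0 w4=1
t5.Δ1 clk=0 w3=0 w2=1 w1=0 w0=0 w4=1
t6.Δ0 clk=0 w3=0 w2=1 w1=0 w0=0 w4=1
t6.Δ1 clk=1 w3=0 w2=1 w1=0 w0=0 w4=1
t6.Δ2 clk=1 w3=1 w2=1 w1=0 w0=1 w4=1
t6.Δ3 clk=1 w3=1 w2=0 w1=0 w0=1 w4=0
t6.Δ4 clk=1 w3=1 w2=1 w1=0 w0=1 w4=0
t6.Δ5 clk=1 w3=1 w2=1 w1=1 w0=1 w4=0
t7.Δ0 clk=1 w3=1 w2=1 w1=1 w0=1 w4=0
t7.Δ1 clk=0 w3=1 w2=1 w1=1 w0=1 w4=0
t8.Δ0 clk=0 w3=1 w2=1 w1=1 w0=1 w4=0
t8.Δ1 clk=1 w3=1 w2=1 w1=1 w0=1 w4=0
t8.Δ2 clk=1 w3=1 w2=1 w1=1 w0=0 w4=0
t8.Δ3 clk=1 w3=1 w2=0 w1=1 w0=0 w4=0
t8.Δ4 clk=1 w3=1 w2=0 w1=0 w0=0 w4=0
t9.Δ0 clk=1 w3=1 w2=0 w1=0 w0=0 w4=0
t9.Δ1 clk=0 w3=1 w2=0 w1=0 w0=0 w4=0
t10.Δ0 clk=0 w3=1 w2=0 w1=0 w0=0 w4=0
t10.Δ1 clk=1 w3=1 w2=0 w1=0 w0=0 w4=0
t10.Δ2 clk=1 w3=0 w2=0 w1=0 w0=0 w4=0
t10.Δ3 clk=1 w3=0 w2=0 w1=0 w0=0 w4=1
t10.Δ4 clk=1 w3=0 w2=1 w1=1 w0=0 w4=1
t10.Δ5 clk=1 w3=0 w2=1 w1=0 w0=0 w4=1
t11.Δ0 clk=1 w3=0 w2=1 w1=0 w0=0 w4=1
t11.Δ1 clk=0 w3=0 w2=1 w1=0 w0=0 w4=1
t12.Δ0 clk=0 w3=0 w2=1 w1=0 w0=0 w4=1
t12.Δ1 clk=1 w3=0 w2=1 w1=0 w0=0 w4=1
t12.Δ2 clk=1 w3=1 w2=1 w1=0 w0=1 w4=1
t12.Δ3 clk=1 w3=1 w2=0 w1=0 w0=1 w4=0
t12.Δ4 clk=1 w3=1 w2=1 w1=0 w0=1 w4=0
t12.Δ5 clk=1 w3=1 w2=1 w1=1 w0=1 w4=0
t13.Δ0 clk=1 w3=1 w2=1 w1=1 w0=1 w4=0
t13.Δ1 clk=0 w3=1 w2=1 w1=1 w0=1 w4=0
t14.Δ0 clk=0 w3=1 w2=1 w1=1 w0=1 w4=0
t14.Δ1 clk=1 w3=1 w2=1 w1=1 w0=1 w4=0
t14.Δ2 clk=1 w3=1 w2=1 w1=1 w0=0 w4=0
t14.Δ3 clk=1 w3=1 w2=0 w1=1 w0=0 w4=0
t14.Δ4 clk=1 w3=1 w2=0 w1=0 w0=0 w4=0
t15.Δ0 clk=1 w3=1 w2=0 w1=0 w0=0 w4=0
t15.Δ1 clk=0 w3=1 w2=0 w1=0 w0=0 w4=0
t16.Δ0 clk=0 w3=1 w2=0 w1=0 w0=0 w4=0
t16.Δ1 clk=1 w3=1 w2=0 w1=0 w0=0 w4=0
t16.Δ2 clk=1 w3=0 w2=0 w1=0 w0=0 w4=0
t16.Δ3 clk=1 w3=0 w2=0 w1=0 w0=0 w4=1
t16.Δ4 clk=1 w3=0 w2=1 w1=1 w0=0 w4=1
t16.Δ5 clk=1 w3=0 w2=1 w1=0 w0=0 w4=1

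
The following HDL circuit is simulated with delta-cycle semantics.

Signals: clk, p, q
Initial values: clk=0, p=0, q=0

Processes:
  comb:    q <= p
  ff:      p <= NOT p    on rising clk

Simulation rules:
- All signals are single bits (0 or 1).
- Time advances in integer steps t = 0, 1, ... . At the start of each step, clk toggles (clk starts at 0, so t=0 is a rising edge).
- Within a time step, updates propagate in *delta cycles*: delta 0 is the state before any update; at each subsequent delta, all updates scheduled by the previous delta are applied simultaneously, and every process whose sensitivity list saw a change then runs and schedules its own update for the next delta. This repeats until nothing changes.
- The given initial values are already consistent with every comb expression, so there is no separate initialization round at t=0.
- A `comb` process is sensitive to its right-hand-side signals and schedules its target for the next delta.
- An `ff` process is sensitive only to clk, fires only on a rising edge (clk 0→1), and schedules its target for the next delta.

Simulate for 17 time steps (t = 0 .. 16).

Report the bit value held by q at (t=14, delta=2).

t=0 Δ0: q=0 p=0 clk=0
  Δ1: clk:0→1
  Δ2: p:0→1
  Δ3: q:0→1
  (3Δ to stable)
t=1 Δ0: q=1 p=1 clk=1
  Δ1: clk:1→0
  (1Δ to stable)
t=2 Δ0: q=1 p=1 clk=0
  Δ1: clk:0→1
  Δ2: p:1→0
  Δ3: q:1→0
  (3Δ to stable)
t=3 Δ0: q=0 p=0 clk=1
  Δ1: clk:1→0
  (1Δ to stable)
t=4 Δ0: q=0 p=0 clk=0
  Δ1: clk:0→1
  Δ2: p:0→1
  Δ3: q:0→1
  (3Δ to stable)
t=5 Δ0: q=1 p=1 clk=1
  Δ1: clk:1→0
  (1Δ to stable)
t=6 Δ0: q=1 p=1 clk=0
  Δ1: clk:0→1
  Δ2: p:1→0
  Δ3: q:1→0
  (3Δ to stable)
t=7 Δ0: q=0 p=0 clk=1
  Δ1: clk:1→0
  (1Δ to stable)
t=8 Δ0: q=0 p=0 clk=0
  Δ1: clk:0→1
  Δ2: p:0→1
  Δ3: q:0→1
  (3Δ to stable)
t=9 Δ0: q=1 p=1 clk=1
  Δ1: clk:1→0
  (1Δ to stable)
t=10 Δ0: q=1 p=1 clk=0
  Δ1: clk:0→1
  Δ2: p:1→0
  Δ3: q:1→0
  (3Δ to stable)
t=11 Δ0: q=0 p=0 clk=1
  Δ1: clk:1→0
  (1Δ to stable)
t=12 Δ0: q=0 p=0 clk=0
  Δ1: clk:0→1
  Δ2: p:0→1
  Δ3: q:0→1
  (3Δ to stable)
t=13 Δ0: q=1 p=1 clk=1
  Δ1: clk:1→0
  (1Δ to stable)
t=14 Δ0: q=1 p=1 clk=0
  Δ1: clk:0→1
  Δ2: p:1→0
  Δ3: q:1→0
  (3Δ to stable)
t=15 Δ0: q=0 p=0 clk=1
  Δ1: clk:1→0
  (1Δ to stable)
t=16 Δ0: q=0 p=0 clk=0
  Δ1: clk:0→1
  Δ2: p:0→1
  Δ3: q:0→1
  (3Δ to stable)

1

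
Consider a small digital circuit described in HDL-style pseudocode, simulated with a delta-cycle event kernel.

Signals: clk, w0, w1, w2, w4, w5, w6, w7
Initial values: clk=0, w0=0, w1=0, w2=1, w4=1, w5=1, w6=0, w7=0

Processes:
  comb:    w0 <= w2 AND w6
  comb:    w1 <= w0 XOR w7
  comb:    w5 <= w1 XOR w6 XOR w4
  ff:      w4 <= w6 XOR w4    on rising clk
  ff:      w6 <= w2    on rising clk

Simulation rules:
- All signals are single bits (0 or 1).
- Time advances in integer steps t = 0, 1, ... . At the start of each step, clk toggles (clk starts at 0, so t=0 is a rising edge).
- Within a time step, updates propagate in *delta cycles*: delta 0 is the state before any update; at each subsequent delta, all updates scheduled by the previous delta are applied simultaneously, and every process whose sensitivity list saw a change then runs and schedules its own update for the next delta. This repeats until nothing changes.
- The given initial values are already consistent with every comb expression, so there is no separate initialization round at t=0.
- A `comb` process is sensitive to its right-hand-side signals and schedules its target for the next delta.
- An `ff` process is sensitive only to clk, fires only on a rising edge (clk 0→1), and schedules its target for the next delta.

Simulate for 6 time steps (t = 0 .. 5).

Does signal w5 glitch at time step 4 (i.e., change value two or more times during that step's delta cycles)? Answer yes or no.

t0.Δ0 clk=0 w2=1 w6=0 w4=1 w5=1 w0=0 w1=0 w7=0
t0.Δ1 clk=1 w2=1 w6=0 w4=1 w5=1 w0=0 w1=0 w7=0
t0.Δ2 clk=1 w2=1 w6=1 w4=1 w5=1 w0=0 w1=0 w7=0
t0.Δ3 clk=1 w2=1 w6=1 w4=1 w5=0 w0=1 w1=0 w7=0
t0.Δ4 clk=1 w2=1 w6=1 w4=1 w5=0 w0=1 w1=1 w7=0
t0.Δ5 clk=1 w2=1 w6=1 w4=1 w5=1 w0=1 w1=1 w7=0
t1.Δ0 clk=1 w2=1 w6=1 w4=1 w5=1 w0=1 w1=1 w7=0
t1.Δ1 clk=0 w2=1 w6=1 w4=1 w5=1 w0=1 w1=1 w7=0
t2.Δ0 clk=0 w2=1 w6=1 w4=1 w5=1 w0=1 w1=1 w7=0
t2.Δ1 clk=1 w2=1 w6=1 w4=1 w5=1 w0=1 w1=1 w7=0
t2.Δ2 clk=1 w2=1 w6=1 w4=0 w5=1 w0=1 w1=1 w7=0
t2.Δ3 clk=1 w2=1 w6=1 w4=0 w5=0 w0=1 w1=1 w7=0
t3.Δ0 clk=1 w2=1 w6=1 w4=0 w5=0 w0=1 w1=1 w7=0
t3.Δ1 clk=0 w2=1 w6=1 w4=0 w5=0 w0=1 w1=1 w7=0
t4.Δ0 clk=0 w2=1 w6=1 w4=0 w5=0 w0=1 w1=1 w7=0
t4.Δ1 clk=1 w2=1 w6=1 w4=0 w5=0 w0=1 w1=1 w7=0
t4.Δ2 clk=1 w2=1 w6=1 w4=1 w5=0 w0=1 w1=1 w7=0
t4.Δ3 clk=1 w2=1 w6=1 w4=1 w5=1 w0=1 w1=1 w7=0
t5.Δ0 clk=1 w2=1 w6=1 w4=1 w5=1 w0=1 w1=1 w7=0
t5.Δ1 clk=0 w2=1 w6=1 w4=1 w5=1 w0=1 w1=1 w7=0

no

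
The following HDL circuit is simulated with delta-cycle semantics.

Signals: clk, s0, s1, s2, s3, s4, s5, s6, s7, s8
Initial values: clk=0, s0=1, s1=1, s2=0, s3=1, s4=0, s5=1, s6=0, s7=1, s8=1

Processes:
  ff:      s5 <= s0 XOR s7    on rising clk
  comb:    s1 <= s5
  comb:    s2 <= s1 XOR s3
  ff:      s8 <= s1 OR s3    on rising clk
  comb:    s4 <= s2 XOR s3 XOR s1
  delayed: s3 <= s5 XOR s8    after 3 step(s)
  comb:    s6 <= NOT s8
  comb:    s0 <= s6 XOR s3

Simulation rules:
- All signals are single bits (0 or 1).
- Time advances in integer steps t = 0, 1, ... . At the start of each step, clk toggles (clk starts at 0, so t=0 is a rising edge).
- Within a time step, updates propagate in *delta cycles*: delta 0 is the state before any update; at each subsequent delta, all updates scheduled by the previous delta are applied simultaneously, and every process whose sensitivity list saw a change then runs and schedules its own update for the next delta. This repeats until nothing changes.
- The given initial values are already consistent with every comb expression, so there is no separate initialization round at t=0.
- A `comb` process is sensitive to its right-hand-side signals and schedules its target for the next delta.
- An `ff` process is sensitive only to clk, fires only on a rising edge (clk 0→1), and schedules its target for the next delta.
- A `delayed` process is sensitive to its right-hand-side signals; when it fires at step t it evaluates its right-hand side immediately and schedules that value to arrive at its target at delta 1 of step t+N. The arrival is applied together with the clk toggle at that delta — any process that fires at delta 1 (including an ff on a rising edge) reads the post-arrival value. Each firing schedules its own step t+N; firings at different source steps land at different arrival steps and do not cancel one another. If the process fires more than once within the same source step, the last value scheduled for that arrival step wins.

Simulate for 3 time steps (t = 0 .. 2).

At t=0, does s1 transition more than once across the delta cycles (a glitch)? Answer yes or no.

no

[bits: s1,s3,s0,s4,s8,s6,s2,clk,s7,s5]
t=0: Δ0=1110100011 Δ1=1110100111 Δ2=1110100110 Δ3=0110100110 Δ4=0111101110 Δ5=0110101110 | 5Δ
t=1: Δ0=0110101110 Δ1=0110101010 | 1Δ
t=2: Δ0=0110101010 Δ1=0110101110 | 1Δ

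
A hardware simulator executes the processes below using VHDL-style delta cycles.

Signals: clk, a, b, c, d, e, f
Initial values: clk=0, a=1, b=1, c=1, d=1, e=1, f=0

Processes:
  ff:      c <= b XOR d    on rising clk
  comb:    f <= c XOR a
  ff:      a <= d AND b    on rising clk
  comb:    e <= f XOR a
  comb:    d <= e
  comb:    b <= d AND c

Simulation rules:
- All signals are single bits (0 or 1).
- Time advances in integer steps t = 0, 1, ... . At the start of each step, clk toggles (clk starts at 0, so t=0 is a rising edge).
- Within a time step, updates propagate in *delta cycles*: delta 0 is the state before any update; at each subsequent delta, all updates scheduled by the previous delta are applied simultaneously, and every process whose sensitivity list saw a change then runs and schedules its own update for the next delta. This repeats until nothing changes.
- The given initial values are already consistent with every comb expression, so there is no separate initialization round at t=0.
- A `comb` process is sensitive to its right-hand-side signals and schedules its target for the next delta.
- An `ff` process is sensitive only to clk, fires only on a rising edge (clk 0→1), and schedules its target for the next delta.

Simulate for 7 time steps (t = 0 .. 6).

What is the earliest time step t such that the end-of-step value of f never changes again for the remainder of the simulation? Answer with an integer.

t0.Δ0 d=1 a=1 c=1 f=0 e=1 clk=0 b=1
t0.Δ1 d=1 a=1 c=1 f=0 e=1 clk=1 b=1
t0.Δ2 d=1 a=1 c=0 f=0 e=1 clk=1 b=1
t0.Δ3 d=1 a=1 c=0 f=1 e=1 clk=1 b=0
t0.Δ4 d=1 a=1 c=0 f=1 e=0 clk=1 b=0
t0.Δ5 d=0 a=1 c=0 f=1 e=0 clk=1 b=0
t1.Δ0 d=0 a=1 c=0 f=1 e=0 clk=1 b=0
t1.Δ1 d=0 a=1 c=0 f=1 e=0 clk=0 b=0
t2.Δ0 d=0 a=1 c=0 f=1 e=0 clk=0 b=0
t2.Δ1 d=0 a=1 c=0 f=1 e=0 clk=1 b=0
t2.Δ2 d=0 a=0 c=0 f=1 e=0 clk=1 b=0
t2.Δ3 d=0 a=0 c=0 f=0 e=1 clk=1 b=0
t2.Δ4 d=1 a=0 c=0 f=0 e=0 clk=1 b=0
t2.Δ5 d=0 a=0 c=0 f=0 e=0 clk=1 b=0
t3.Δ0 d=0 a=0 c=0 f=0 e=0 clk=1 b=0
t3.Δ1 d=0 a=0 c=0 f=0 e=0 clk=0 b=0
t4.Δ0 d=0 a=0 c=0 f=0 e=0 clk=0 b=0
t4.Δ1 d=0 a=0 c=0 f=0 e=0 clk=1 b=0
t5.Δ0 d=0 a=0 c=0 f=0 e=0 clk=1 b=0
t5.Δ1 d=0 a=0 c=0 f=0 e=0 clk=0 b=0
t6.Δ0 d=0 a=0 c=0 f=0 e=0 clk=0 b=0
t6.Δ1 d=0 a=0 c=0 f=0 e=0 clk=1 b=0

2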